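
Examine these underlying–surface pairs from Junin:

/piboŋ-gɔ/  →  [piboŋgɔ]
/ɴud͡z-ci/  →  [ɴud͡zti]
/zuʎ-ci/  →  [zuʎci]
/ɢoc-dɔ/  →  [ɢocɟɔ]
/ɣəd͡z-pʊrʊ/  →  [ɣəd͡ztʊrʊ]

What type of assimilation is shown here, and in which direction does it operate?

The segment that alternates is /c/, which surfaces as [t] when adjacent to /d͡z/.
The change palatal → alveolar matches the place of the preceding /d͡z/, identifying this as place assimilation.
Manner and voice are unchanged, so the assimilation is partial, not total.
The same holds elsewhere in the data: /d/ → [ɟ] after /c/ (alveolar → palatal, matching palatal); /p/ → [t] after /d͡z/ (bilabial → alveolar, matching alveolar) — only place changes, and always toward the preceding segment.
No alternation appears in [piboŋgɔ], [zuʎci]: there the adjacent consonants already agree in place (/g/ and /ŋ/ are both velar; /c/ and /ʎ/ are both palatal), so these forms are consistent with the same rule.
The trigger is the preceding segment, so the direction is progressive (perseverative).

progressive place assimilation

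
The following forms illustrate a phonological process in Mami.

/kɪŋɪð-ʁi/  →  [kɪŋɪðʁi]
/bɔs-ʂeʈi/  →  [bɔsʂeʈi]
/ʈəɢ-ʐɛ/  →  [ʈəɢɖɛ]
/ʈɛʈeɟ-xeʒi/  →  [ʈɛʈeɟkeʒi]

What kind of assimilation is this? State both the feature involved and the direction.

progressive manner assimilation

Comparing underlying and surface forms, /ʐ/ → [ɖ] is the alternation; the neighbouring /ɢ/ is constant.
/ʐ/ is a fricative while /ɢ/ is a stop; the output [ɖ] is a stop, matching the trigger — so the feature that spreads is manner.
Place and voice are unchanged, so the assimilation is partial, not total.
The other alternating form patterns the same way: /x/ → [k] after /ɟ/ (fricative → stop, matching a stop) — only manner changes, and always toward the preceding segment.
No alternation appears in [kɪŋɪðʁi], [bɔsʂeʈi]: there the adjacent consonants already agree in manner (/ʁ/ and /ð/ are both fricatives; /ʂ/ and /s/ are both fricatives), so these forms are consistent with the same rule.
Since the segment that changes follows the conditioning segment, the assimilation is progressive.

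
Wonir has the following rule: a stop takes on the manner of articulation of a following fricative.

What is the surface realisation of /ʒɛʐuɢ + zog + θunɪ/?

The rule targets /ɢ/ (voiced uvular stop), which sits before the trigger /z/ (fricative).
Changing only its manner to fricative gives [ʁ] — the voiced uvular fricative.
At the second juncture, /g/ likewise becomes [ɣ] adjacent to /θ/.

[ʒɛʐuʁzoɣθunɪ]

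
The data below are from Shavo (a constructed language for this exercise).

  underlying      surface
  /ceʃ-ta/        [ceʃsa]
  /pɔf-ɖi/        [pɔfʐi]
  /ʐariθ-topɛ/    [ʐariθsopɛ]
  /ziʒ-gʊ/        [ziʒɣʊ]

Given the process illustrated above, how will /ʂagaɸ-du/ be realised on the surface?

The data show progressive manner assimilation: /t/ → [s] after /ʃ/; /ɖ/ → [ʐ] after /f/; /t/ → [s] after /θ/; /g/ → [ɣ] after /ʒ/. In each pair only manner changes, matching the preceding consonant, while place and voice stay constant.
The rule targets /d/ (voiced alveolar stop), which sits after the trigger /ɸ/ (fricative).
Changing only its manner to fricative gives [z] — the voiced alveolar fricative.

[ʂagaɸzu]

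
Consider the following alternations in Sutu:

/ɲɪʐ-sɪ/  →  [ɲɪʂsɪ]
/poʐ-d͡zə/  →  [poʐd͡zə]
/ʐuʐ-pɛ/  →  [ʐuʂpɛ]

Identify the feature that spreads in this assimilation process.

The segment that alternates is /ʐ/, which surfaces as [ʂ] when adjacent to /s/.
The change voiced → voiceless matches the voicing of the following /s/, identifying this as voicing assimilation.
The other alternating form patterns the same way: /ʐ/ → [ʂ] before /p/ (voiced → voiceless, matching voiceless) — only voicing changes, and always toward the following segment.
Nothing changes in [poʐd͡zə]: there the adjacent consonants already agree in voicing (/ʐ/ and /d͡z/ are both voiced), so this form is consistent with the same rule.

voicing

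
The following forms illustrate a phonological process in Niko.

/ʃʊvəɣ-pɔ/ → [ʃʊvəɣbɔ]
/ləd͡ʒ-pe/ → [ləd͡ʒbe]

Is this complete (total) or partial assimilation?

partial assimilation

Comparing underlying and surface forms, /p/ → [b] is the alternation; the neighbouring /ɣ/ is constant.
/p/ is voiceless while /ɣ/ is voiced; the output [b] is voiced, matching the trigger — so the feature that spreads is voicing.
Place and manner are unchanged, so the assimilation is partial, not total.
Checking the remaining alternation: /p/ → [b] after /d͡ʒ/ (voiceless → voiced, matching voiced) — only voicing changes, and always toward the preceding segment.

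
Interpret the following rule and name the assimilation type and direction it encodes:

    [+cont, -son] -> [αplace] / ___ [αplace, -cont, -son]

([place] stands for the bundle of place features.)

regressive place assimilation

The shared variable α links the value of the place features (abbreviated [place]) on the target to the same value on the neighbouring segment, so place is the feature that assimilates.
The conditioning segment sits to the right of the focus bar, meaning the trigger follows the segment that changes — regressive assimilation.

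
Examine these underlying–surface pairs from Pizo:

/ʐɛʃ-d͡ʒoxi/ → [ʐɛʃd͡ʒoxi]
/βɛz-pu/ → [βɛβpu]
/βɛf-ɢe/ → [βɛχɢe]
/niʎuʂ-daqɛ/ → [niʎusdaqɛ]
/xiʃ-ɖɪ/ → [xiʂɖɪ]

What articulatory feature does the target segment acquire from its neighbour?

place

The segment that alternates is /z/, which surfaces as [β] when adjacent to /p/.
/z/ is alveolar while /p/ is bilabial; the output [β] is bilabial, matching the trigger — so the feature that spreads is place.
Checking the remaining alternations: /f/ → [χ] before /ɢ/ (labiodental → uvular, matching uvular); /ʂ/ → [s] before /d/ (retroflex → alveolar, matching alveolar); /ʃ/ → [ʂ] before /ɖ/ (postalveolar → retroflex, matching retroflex) — only place changes, and always toward the following segment.
Nothing changes in [ʐɛʃd͡ʒoxi]: there the adjacent consonants already agree in place (/ʃ/ and /d͡ʒ/ are both postalveolar), so this form is consistent with the same rule.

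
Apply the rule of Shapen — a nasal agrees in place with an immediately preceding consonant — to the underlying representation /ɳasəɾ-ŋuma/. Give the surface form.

[ɳasəɾnuma]

The rule targets /ŋ/ (voiced velar nasal), which sits after the trigger /ɾ/ (alveolar).
A voiced alveolar nasal is [n], so the surface segment is [n].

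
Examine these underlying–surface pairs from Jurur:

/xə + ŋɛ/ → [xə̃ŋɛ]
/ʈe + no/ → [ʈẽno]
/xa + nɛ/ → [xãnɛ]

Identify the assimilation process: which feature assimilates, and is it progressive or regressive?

The vowel /ə/ surfaces as nasalised [ə̃] next to the following nasal /ŋ/ — it has acquired the [+nasal] feature of its neighbour.
Likewise in the remaining data: /e/ → [ẽ] before /n/; /a/ → [ã] before /n/ — each time a vowel is nasalised next to a following nasal.
Because the conditioning nasal is to the right of the vowel that changes, the process is regressive (anticipatory).

regressive nasality assimilation (vowel nasalisation)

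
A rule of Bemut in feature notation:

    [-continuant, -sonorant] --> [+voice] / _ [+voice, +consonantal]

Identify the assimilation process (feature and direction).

The structural change is [+voice], and the conditioning segment [+voice, +consonantal] (a voiced consonant) is itself voiced, so the target comes to share the voicing of its neighbour — voicing assimilation.
Since the environment is written after the underscore, the trigger follows the target; the direction is regressive.

regressive voicing assimilation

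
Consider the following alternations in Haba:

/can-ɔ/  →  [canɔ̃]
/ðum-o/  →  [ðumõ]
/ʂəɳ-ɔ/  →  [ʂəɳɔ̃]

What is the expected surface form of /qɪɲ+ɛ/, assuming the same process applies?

[qɪɲɛ̃]

The data show progressive nasality assimilation (vowel nasalisation): /ɔ/ → [ɔ̃] after /n/; /o/ → [õ] after /m/; /ɔ/ → [ɔ̃] after /ɳ/ — a vowel is nasalised by an immediately preceding nasal consonant.
The vowel /ɛ/ is adjacent to the preceding nasal /ɲ/, so it acquires [+nasal] and surfaces as [ɛ̃].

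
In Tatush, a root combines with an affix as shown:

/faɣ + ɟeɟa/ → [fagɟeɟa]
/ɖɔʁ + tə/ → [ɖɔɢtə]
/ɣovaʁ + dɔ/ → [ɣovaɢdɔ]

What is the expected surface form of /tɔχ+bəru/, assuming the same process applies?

The data show regressive manner assimilation: /ɣ/ → [g] before /ɟ/; /ʁ/ → [ɢ] before /t/; /ʁ/ → [ɢ] before /d/. In each pair only manner changes, matching the following consonant, while place and voice stay constant.
/χ/ is a voiceless uvular fricative. The following trigger /b/ is a stop, so /χ/ must become a stop as well.
Changing only its manner to stop gives [q] — the voiceless uvular stop.

[tɔqbəru]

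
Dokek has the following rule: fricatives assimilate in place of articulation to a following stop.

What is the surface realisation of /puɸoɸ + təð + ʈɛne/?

[puɸostəʐʈɛne]

/ɸ/ is a voiceless bilabial fricative. The following trigger /t/ is alveolar, so /ɸ/ must become alveolar as well.
The voiceless alveolar fricative is [s], so /ɸ/ → [s].
At the second juncture, /ð/ likewise becomes [ʐ] adjacent to /ʈ/.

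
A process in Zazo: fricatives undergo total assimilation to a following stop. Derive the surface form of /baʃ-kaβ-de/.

/ʃ/ is the segment targeted by the rule; it sits immediately before /k/, so it assimilates completely and surfaces as [k].
The same rule applies at the second boundary: /β/ → [d] next to /d/.

[bakkadde]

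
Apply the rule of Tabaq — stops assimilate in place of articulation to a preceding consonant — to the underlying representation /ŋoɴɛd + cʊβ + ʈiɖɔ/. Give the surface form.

/c/ is a voiceless palatal stop. The preceding trigger /d/ is alveolar, so /c/ must become alveolar as well.
The voiceless alveolar stop is [t], so /c/ → [t].
At the second juncture, /ʈ/ likewise becomes [p] adjacent to /β/.

[ŋoɴɛdtʊβpiɖɔ]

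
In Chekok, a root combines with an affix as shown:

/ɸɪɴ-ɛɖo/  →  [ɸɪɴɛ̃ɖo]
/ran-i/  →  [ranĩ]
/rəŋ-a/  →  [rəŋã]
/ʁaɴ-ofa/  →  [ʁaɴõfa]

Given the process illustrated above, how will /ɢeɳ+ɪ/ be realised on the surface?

The data show progressive nasality assimilation (vowel nasalisation): /ɛ/ → [ɛ̃] after /ɴ/; /i/ → [ĩ] after /n/; /a/ → [ã] after /ŋ/; /o/ → [õ] after /ɴ/ — a vowel is nasalised by an immediately preceding nasal consonant.
/ɪ/ sits next to the nasal /ɳ/ and is therefore nasalised to [ɪ̃].

[ɢeɳɪ̃]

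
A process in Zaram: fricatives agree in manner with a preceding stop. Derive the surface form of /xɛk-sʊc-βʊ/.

The rule targets /s/ (voiceless alveolar fricative), which sits after the trigger /k/ (stop).
A voiceless alveolar stop is [t], so the surface segment is [t].
The same rule applies at the second boundary: /β/ → [b] next to /c/.

[xɛktʊcbʊ]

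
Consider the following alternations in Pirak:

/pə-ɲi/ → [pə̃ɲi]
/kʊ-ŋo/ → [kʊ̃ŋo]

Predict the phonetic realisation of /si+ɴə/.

[sĩɴə]

The data show regressive nasality assimilation (vowel nasalisation): /ə/ → [ə̃] before /ɲ/; /ʊ/ → [ʊ̃] before /ŋ/ — a vowel is nasalised by an immediately following nasal consonant.
The vowel /i/ is adjacent to the following nasal /ɴ/, so it acquires [+nasal] and surfaces as [ĩ].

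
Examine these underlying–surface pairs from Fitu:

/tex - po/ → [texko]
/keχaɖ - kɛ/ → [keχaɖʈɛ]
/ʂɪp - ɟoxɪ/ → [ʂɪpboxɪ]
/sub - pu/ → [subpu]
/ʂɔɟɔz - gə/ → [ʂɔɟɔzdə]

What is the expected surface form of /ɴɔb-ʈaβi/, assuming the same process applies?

The data show progressive place assimilation: /p/ → [k] after /x/; /k/ → [ʈ] after /ɖ/; /ɟ/ → [b] after /p/; /g/ → [d] after /z/. In each pair only place changes, matching the preceding consonant, while manner and voice stay constant.
No alternation appears in [subpu]: there the adjacent consonants already agree in place (/p/ and /b/ are both bilabial), so this form is consistent with the same rule.
The rule targets /ʈ/ (voiceless retroflex stop), which sits after the trigger /b/ (bilabial).
The voiceless bilabial stop is [p], so /ʈ/ → [p].

[ɴɔbpaβi]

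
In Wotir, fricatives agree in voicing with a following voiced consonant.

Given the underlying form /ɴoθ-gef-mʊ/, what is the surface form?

[ɴoðgevmʊ]

The rule targets /θ/ (voiceless dental fricative), which sits before the trigger /g/ (voiced).
A voiced dental fricative is [ð], so the surface segment is [ð].
The same rule applies at the second boundary: /f/ → [v] next to /m/.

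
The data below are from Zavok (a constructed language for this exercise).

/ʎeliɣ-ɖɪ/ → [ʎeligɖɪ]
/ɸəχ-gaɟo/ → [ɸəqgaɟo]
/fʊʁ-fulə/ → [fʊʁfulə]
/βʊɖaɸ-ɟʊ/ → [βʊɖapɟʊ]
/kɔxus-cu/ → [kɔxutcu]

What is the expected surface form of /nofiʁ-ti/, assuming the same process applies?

The data show regressive manner assimilation: /ɣ/ → [g] before /ɖ/; /χ/ → [q] before /g/; /ɸ/ → [p] before /ɟ/; /s/ → [t] before /c/. In each pair only manner changes, matching the following consonant, while place and voice stay constant.
Nothing changes in [fʊʁfulə]: there the adjacent consonants already agree in manner (/ʁ/ and /f/ are both fricatives), so this form is consistent with the same rule.
The rule targets /ʁ/ (voiced uvular fricative), which sits before the trigger /t/ (stop).
The voiced uvular stop is [ɢ], so /ʁ/ → [ɢ].

[nofiɢti]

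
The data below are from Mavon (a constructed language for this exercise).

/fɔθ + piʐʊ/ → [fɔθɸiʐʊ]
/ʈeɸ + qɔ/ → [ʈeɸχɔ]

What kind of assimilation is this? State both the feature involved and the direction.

progressive manner assimilation

Underlying /p/ is realised as [ɸ] next to /θ/; /θ/ itself does not change.
The change stop → fricative matches the manner of the preceding /θ/, identifying this as manner assimilation.
Place and voice are unchanged, so the assimilation is partial, not total.
The same holds elsewhere in the data: /q/ → [χ] after /ɸ/ (stop → fricative, matching a fricative) — only manner changes, and always toward the preceding segment.
Since the segment that changes follows the conditioning segment, the assimilation is progressive.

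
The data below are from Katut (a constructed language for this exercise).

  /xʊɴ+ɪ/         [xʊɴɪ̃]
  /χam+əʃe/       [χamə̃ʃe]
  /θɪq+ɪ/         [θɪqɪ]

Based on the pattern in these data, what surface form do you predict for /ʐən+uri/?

[ʐənũri]

The data show progressive nasality assimilation (vowel nasalisation): /ɪ/ → [ɪ̃] after /ɴ/; /ə/ → [ə̃] after /m/ — a vowel is nasalised by an immediately preceding nasal consonant.
No change occurs in [θɪqɪ] because the vowel at the boundary is adjacent to an oral consonant, not a nasal (/ɪ/ next to /q/).
The vowel /u/ is adjacent to the preceding nasal /n/, so it acquires [+nasal] and surfaces as [ũ].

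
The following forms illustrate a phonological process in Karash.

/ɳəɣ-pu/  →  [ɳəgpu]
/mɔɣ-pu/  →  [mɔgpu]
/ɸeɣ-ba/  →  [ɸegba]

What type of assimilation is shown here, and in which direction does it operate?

Underlying /ɣ/ is realised as [g] next to /p/; /p/ itself does not change.
/ɣ/ is a fricative while /p/ is a stop; the output [g] is a stop, matching the trigger — so the feature that spreads is manner.
Place and voice are unchanged, so the assimilation is partial, not total.
Checking the remaining alternation: /ɣ/ → [g] before /b/ (fricative → stop, matching a stop) — only manner changes, and always toward the following segment.
Since the segment that changes precedes the conditioning segment, the assimilation is regressive.

regressive manner assimilation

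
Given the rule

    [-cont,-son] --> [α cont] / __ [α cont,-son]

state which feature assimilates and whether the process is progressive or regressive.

The rule copies [cont] (continuancy) from the environment onto the target stops; since [±cont] encodes the stop/fricative manner contrast, the assimilating dimension is manner.
Since the environment is written after the underscore, the trigger follows the target; the direction is regressive.

regressive manner assimilation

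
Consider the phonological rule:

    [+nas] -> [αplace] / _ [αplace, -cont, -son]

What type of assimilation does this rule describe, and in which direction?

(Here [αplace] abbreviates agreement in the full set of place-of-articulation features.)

The shared variable α links the value of the place features (abbreviated [place]) on the target to the same value on the neighbouring segment, so place is the feature that assimilates.
Since the environment is written after the underscore, the trigger follows the target; the direction is regressive.

regressive place assimilation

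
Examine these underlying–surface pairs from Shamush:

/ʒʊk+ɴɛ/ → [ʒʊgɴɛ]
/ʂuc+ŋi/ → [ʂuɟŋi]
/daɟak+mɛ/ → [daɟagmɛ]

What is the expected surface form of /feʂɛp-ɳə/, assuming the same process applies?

[feʂɛbɳə]

The data show regressive voicing assimilation: /k/ → [g] before /ɴ/; /c/ → [ɟ] before /ŋ/; /k/ → [g] before /m/. In each pair only voicing changes, matching the following consonant, while place and manner stay constant.
/p/ is a voiceless bilabial stop. The following trigger /ɳ/ is voiced, so /p/ must become voiced as well.
The voiced bilabial stop is [b], so /p/ → [b].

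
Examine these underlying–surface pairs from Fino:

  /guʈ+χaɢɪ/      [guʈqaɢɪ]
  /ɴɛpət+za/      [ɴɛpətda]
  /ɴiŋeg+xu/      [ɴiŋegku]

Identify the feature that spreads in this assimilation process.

Underlying /χ/ is realised as [q] next to /ʈ/; /ʈ/ itself does not change.
The change fricative → stop matches the manner of the preceding /ʈ/, identifying this as manner assimilation.
The same holds elsewhere in the data: /z/ → [d] after /t/ (fricative → stop, matching a stop); /x/ → [k] after /g/ (fricative → stop, matching a stop) — only manner changes, and always toward the preceding segment.

manner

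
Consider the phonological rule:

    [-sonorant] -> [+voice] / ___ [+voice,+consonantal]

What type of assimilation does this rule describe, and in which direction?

regressive voicing assimilation

The target ([-sonorant], obstruents) acquires [+voice] next to a voiced consonant ([+voice,+consonantal]) — it takes on the voicing of its neighbour, so the feature that spreads is voicing.
The conditioning segment sits to the right of the focus bar, meaning the trigger follows the segment that changes — regressive assimilation.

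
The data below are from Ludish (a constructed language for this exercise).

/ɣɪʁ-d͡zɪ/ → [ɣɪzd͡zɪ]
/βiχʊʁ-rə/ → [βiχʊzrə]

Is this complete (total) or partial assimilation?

partial assimilation

The segment that alternates is /ʁ/, which surfaces as [z] when adjacent to /d͡z/.
The change uvular → alveolar matches the place of the following /d͡z/, identifying this as place assimilation.
Manner and voice are unchanged, so the assimilation is partial, not total.
Checking the remaining alternation: /ʁ/ → [z] before /r/ (uvular → alveolar, matching alveolar) — only place changes, and always toward the following segment.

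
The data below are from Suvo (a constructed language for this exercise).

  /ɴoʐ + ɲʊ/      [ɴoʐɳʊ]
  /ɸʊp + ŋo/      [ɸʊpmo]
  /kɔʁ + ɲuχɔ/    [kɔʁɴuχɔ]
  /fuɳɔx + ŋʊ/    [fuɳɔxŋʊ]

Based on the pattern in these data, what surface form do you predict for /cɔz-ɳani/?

The data show progressive place assimilation: /ɲ/ → [ɳ] after /ʐ/; /ŋ/ → [m] after /p/; /ɲ/ → [ɴ] after /ʁ/. In each pair only place changes, matching the preceding consonant, while manner and voice stay constant.
Nothing changes in [fuɳɔxŋʊ]: there the adjacent consonants already agree in place (/ŋ/ and /x/ are both velar), so this form is consistent with the same rule.
/ɳ/ is a voiced retroflex nasal. The preceding trigger /z/ is alveolar, so /ɳ/ must become alveolar as well.
Changing only its place to alveolar gives [n] — the voiced alveolar nasal.

[cɔznani]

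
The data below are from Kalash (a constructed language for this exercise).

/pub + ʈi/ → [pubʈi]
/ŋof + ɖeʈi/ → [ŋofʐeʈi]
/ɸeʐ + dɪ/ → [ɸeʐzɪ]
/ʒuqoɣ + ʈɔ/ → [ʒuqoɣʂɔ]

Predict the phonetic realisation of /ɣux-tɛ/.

The data show progressive manner assimilation: /ɖ/ → [ʐ] after /f/; /d/ → [z] after /ʐ/; /ʈ/ → [ʂ] after /ɣ/. In each pair only manner changes, matching the preceding consonant, while place and voice stay constant.
Nothing changes in [pubʈi]: there the adjacent consonants already agree in manner (/ʈ/ and /b/ are both stops), so this form is consistent with the same rule.
The rule targets /t/ (voiceless alveolar stop), which sits after the trigger /x/ (fricative).
A voiceless alveolar fricative is [s], so the surface segment is [s].

[ɣuxsɛ]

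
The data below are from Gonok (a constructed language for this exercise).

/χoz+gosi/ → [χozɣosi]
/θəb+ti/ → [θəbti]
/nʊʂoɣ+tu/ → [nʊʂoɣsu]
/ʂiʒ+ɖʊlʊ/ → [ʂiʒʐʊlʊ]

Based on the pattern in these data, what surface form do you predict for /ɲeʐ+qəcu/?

[ɲeʐχəcu]

The data show progressive manner assimilation: /g/ → [ɣ] after /z/; /t/ → [s] after /ɣ/; /ɖ/ → [ʐ] after /ʒ/. In each pair only manner changes, matching the preceding consonant, while place and voice stay constant.
Nothing changes in [θəbti]: there the adjacent consonants already agree in manner (/t/ and /b/ are both stops), so this form is consistent with the same rule.
/q/ is a voiceless uvular stop. The preceding trigger /ʐ/ is a fricative, so /q/ must become a fricative as well.
A voiceless uvular fricative is [χ], so the surface segment is [χ].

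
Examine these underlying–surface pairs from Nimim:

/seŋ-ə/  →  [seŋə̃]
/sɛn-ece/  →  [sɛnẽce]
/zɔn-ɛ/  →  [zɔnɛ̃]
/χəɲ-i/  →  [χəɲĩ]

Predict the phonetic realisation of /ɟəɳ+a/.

The data show progressive nasality assimilation (vowel nasalisation): /ə/ → [ə̃] after /ŋ/; /e/ → [ẽ] after /n/; /ɛ/ → [ɛ̃] after /n/; /i/ → [ĩ] after /ɲ/ — a vowel is nasalised by an immediately preceding nasal consonant.
The vowel /a/ is adjacent to the preceding nasal /ɳ/, so it acquires [+nasal] and surfaces as [ã].

[ɟəɳã]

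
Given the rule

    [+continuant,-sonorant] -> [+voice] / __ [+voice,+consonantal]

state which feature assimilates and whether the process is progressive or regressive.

regressive voicing assimilation

The structural change is [+voice], and the conditioning segment [+voice,+consonantal] (a voiced consonant) is itself voiced, so the target comes to share the voicing of its neighbour — voicing assimilation.
Since the environment is written after the underscore, the trigger follows the target; the direction is regressive.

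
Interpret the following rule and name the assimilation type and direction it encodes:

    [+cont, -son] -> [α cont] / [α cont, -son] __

progressive manner assimilation

The rule copies [cont] (continuancy) from the environment onto the target fricatives; since [±cont] encodes the stop/fricative manner contrast, the assimilating dimension is manner.
Since the environment is written before the underscore, the trigger precedes the target; the direction is progressive.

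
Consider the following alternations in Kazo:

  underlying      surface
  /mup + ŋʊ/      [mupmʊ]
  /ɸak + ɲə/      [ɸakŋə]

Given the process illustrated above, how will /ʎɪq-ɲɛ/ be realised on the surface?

The data show progressive place assimilation: /ŋ/ → [m] after /p/; /ɲ/ → [ŋ] after /k/. In each pair only place changes, matching the preceding consonant, while manner and voice stay constant.
/ɲ/ is a voiced palatal nasal. The preceding trigger /q/ is uvular, so /ɲ/ must become uvular as well.
The voiced uvular nasal is [ɴ], so /ɲ/ → [ɴ].

[ʎɪqɴɛ]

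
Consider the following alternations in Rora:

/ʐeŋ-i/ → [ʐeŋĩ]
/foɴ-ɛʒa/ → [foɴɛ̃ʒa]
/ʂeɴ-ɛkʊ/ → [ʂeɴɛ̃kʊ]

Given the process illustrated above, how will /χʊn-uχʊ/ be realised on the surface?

[χʊnũχʊ]

The data show progressive nasality assimilation (vowel nasalisation): /i/ → [ĩ] after /ŋ/; /ɛ/ → [ɛ̃] after /ɴ/ — a vowel is nasalised by an immediately preceding nasal consonant.
The vowel /u/ is adjacent to the preceding nasal /n/, so it acquires [+nasal] and surfaces as [ũ].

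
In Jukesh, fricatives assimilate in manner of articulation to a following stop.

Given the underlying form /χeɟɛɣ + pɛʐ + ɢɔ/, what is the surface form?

[χeɟɛgpɛɖɢɔ]

The rule targets /ɣ/ (voiced velar fricative), which sits before the trigger /p/ (stop).
The voiced velar stop is [g], so /ɣ/ → [g].
At the second juncture, /ʐ/ likewise becomes [ɖ] adjacent to /ɢ/.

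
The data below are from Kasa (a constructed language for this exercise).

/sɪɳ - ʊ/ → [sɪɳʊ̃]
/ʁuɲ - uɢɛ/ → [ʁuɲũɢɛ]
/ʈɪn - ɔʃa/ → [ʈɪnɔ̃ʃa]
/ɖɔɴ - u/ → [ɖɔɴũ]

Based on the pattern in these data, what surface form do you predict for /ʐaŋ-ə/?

[ʐaŋə̃]

The data show progressive nasality assimilation (vowel nasalisation): /ʊ/ → [ʊ̃] after /ɳ/; /u/ → [ũ] after /ɲ/; /ɔ/ → [ɔ̃] after /n/; /u/ → [ũ] after /ɴ/ — a vowel is nasalised by an immediately preceding nasal consonant.
The vowel /ə/ is adjacent to the preceding nasal /ŋ/, so it acquires [+nasal] and surfaces as [ə̃].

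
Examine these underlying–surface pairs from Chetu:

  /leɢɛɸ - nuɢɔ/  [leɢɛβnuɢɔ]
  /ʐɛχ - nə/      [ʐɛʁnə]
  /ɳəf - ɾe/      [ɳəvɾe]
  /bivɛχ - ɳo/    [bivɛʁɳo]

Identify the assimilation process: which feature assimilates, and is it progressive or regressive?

The segment that alternates is /ɸ/, which surfaces as [β] when adjacent to /n/.
/ɸ/ is voiceless while /n/ is voiced; the output [β] is voiced, matching the trigger — so the feature that spreads is voicing.
Place and manner are unchanged, so the assimilation is partial, not total.
The same holds elsewhere in the data: /χ/ → [ʁ] before /n/ (voiceless → voiced, matching voiced); /f/ → [v] before /ɾ/ (voiceless → voiced, matching voiced); /χ/ → [ʁ] before /ɳ/ (voiceless → voiced, matching voiced) — only voicing changes, and always toward the following segment.
Since the segment that changes precedes the conditioning segment, the assimilation is regressive.

regressive voicing assimilation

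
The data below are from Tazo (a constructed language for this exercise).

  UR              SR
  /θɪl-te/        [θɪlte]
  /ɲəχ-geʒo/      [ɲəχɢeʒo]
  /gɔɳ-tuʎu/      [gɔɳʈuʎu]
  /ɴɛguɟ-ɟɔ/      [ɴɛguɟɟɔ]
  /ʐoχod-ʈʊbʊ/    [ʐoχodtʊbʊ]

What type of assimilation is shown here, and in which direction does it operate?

The segment that alternates is /g/, which surfaces as [ɢ] when adjacent to /χ/.
The change velar → uvular matches the place of the preceding /χ/, identifying this as place assimilation.
Manner and voice are unchanged, so the assimilation is partial, not total.
The same holds elsewhere in the data: /t/ → [ʈ] after /ɳ/ (alveolar → retroflex, matching retroflex); /ʈ/ → [t] after /d/ (retroflex → alveolar, matching alveolar) — only place changes, and always toward the preceding segment.
Nothing changes in [θɪlte], [ɴɛguɟɟɔ]: there the adjacent consonants already agree in place (/t/ and /l/ are both alveolar; /ɟ/ and /ɟ/ are both palatal), so these forms are consistent with the same rule.
Since the segment that changes follows the conditioning segment, the assimilation is progressive.

progressive place assimilation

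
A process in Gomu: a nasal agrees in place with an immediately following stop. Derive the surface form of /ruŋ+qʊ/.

[ruɴqʊ]

/ŋ/ is a voiced velar nasal. The following trigger /q/ is uvular, so /ŋ/ must become uvular as well.
The voiced uvular nasal is [ɴ], so /ŋ/ → [ɴ].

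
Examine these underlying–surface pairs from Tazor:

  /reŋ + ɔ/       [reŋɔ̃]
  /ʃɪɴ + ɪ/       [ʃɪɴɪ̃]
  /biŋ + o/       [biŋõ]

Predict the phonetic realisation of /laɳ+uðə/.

The data show progressive nasality assimilation (vowel nasalisation): /ɔ/ → [ɔ̃] after /ŋ/; /ɪ/ → [ɪ̃] after /ɴ/; /o/ → [õ] after /ŋ/ — a vowel is nasalised by an immediately preceding nasal consonant.
The vowel /u/ is adjacent to the preceding nasal /ɳ/, so it acquires [+nasal] and surfaces as [ũ].

[laɳũðə]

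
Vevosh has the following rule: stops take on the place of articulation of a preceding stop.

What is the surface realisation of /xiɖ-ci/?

The rule targets /c/ (voiceless palatal stop), which sits after the trigger /ɖ/ (retroflex).
Changing only its place to retroflex gives [ʈ] — the voiceless retroflex stop.

[xiɖʈi]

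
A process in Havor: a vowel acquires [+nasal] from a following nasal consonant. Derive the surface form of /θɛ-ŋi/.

/ɛ/ sits next to the nasal /ŋ/ and is therefore nasalised to [ɛ̃].

[θɛ̃ŋi]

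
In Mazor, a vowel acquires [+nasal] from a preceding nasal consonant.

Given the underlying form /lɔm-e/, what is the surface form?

/e/ sits next to the nasal /m/ and is therefore nasalised to [ẽ].

[lɔmẽ]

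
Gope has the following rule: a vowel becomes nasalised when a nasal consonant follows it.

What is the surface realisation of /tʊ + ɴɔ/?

[tʊ̃ɴɔ]

/ʊ/ sits next to the nasal /ɴ/ and is therefore nasalised to [ʊ̃].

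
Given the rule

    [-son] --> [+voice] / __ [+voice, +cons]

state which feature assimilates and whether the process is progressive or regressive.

The structural change is [+voice], and the conditioning segment [+voice, +cons] (a voiced consonant) is itself voiced, so the target comes to share the voicing of its neighbour — voicing assimilation.
The conditioning segment sits to the right of the focus bar, meaning the trigger follows the segment that changes — regressive assimilation.

regressive voicing assimilation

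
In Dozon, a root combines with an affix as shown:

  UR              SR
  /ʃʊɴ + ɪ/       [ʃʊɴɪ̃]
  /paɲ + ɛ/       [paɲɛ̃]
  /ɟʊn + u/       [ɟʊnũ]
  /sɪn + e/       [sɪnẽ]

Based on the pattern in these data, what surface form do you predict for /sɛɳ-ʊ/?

The data show progressive nasality assimilation (vowel nasalisation): /ɪ/ → [ɪ̃] after /ɴ/; /ɛ/ → [ɛ̃] after /ɲ/; /u/ → [ũ] after /n/; /e/ → [ẽ] after /n/ — a vowel is nasalised by an immediately preceding nasal consonant.
/ʊ/ sits next to the nasal /ɳ/ and is therefore nasalised to [ʊ̃].

[sɛɳʊ̃]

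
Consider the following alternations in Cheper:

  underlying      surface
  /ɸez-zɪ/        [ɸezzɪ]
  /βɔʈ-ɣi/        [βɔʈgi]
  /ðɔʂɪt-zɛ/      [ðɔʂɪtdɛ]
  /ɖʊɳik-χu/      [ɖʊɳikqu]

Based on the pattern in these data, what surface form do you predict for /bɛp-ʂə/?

The data show progressive manner assimilation: /ɣ/ → [g] after /ʈ/; /z/ → [d] after /t/; /χ/ → [q] after /k/. In each pair only manner changes, matching the preceding consonant, while place and voice stay constant.
No alternation appears in [ɸezzɪ]: there the adjacent consonants already agree in manner (/z/ and /z/ are both fricatives), so this form is consistent with the same rule.
The rule targets /ʂ/ (voiceless retroflex fricative), which sits after the trigger /p/ (stop).
A voiceless retroflex stop is [ʈ], so the surface segment is [ʈ].

[bɛpʈə]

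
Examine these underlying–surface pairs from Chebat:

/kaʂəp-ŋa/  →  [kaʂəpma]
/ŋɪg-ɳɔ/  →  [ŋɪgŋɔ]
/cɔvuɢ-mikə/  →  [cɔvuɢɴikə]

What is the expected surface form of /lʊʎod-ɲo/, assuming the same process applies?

[lʊʎodno]

The data show progressive place assimilation: /ŋ/ → [m] after /p/; /ɳ/ → [ŋ] after /g/; /m/ → [ɴ] after /ɢ/. In each pair only place changes, matching the preceding consonant, while manner and voice stay constant.
/ɲ/ is a voiced palatal nasal. The preceding trigger /d/ is alveolar, so /ɲ/ must become alveolar as well.
A voiced alveolar nasal is [n], so the surface segment is [n].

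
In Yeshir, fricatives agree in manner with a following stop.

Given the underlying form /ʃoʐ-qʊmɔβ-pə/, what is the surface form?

[ʃoɖqʊmɔbpə]

/ʐ/ is a voiced retroflex fricative. The following trigger /q/ is a stop, so /ʐ/ must become a stop as well.
A voiced retroflex stop is [ɖ], so the surface segment is [ɖ].
At the second juncture, /β/ likewise becomes [b] adjacent to /p/.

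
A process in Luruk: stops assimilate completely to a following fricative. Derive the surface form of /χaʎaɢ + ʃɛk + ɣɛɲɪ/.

[χaʎaʃʃɛɣɣɛɲɪ]

/ɢ/ is the segment targeted by the rule; it sits immediately before /ʃ/, so it assimilates completely and surfaces as [ʃ].
The same rule applies at the second boundary: /k/ → [ɣ] next to /ɣ/.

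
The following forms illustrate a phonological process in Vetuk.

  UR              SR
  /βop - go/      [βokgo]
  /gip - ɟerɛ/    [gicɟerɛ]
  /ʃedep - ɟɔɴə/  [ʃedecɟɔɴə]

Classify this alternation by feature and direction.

regressive place assimilation

Comparing underlying and surface forms, /p/ → [k] is the alternation; the neighbouring /g/ is constant.
/p/ is bilabial while /g/ is velar; the output [k] is velar, matching the trigger — so the feature that spreads is place.
Manner and voice are unchanged, so the assimilation is partial, not total.
The other alternating form patterns the same way: /p/ → [c] before /ɟ/ (bilabial → palatal, matching palatal) — only place changes, and always toward the following segment.
The trigger is the following segment, so the direction is regressive (anticipatory).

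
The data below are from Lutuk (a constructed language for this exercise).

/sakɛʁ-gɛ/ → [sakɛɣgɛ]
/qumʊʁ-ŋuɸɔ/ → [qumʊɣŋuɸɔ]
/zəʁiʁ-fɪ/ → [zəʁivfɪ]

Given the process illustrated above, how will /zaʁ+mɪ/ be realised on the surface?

[zaβmɪ]

The data show regressive place assimilation: /ʁ/ → [ɣ] before /g/; /ʁ/ → [ɣ] before /ŋ/; /ʁ/ → [v] before /f/. In each pair only place changes, matching the following consonant, while manner and voice stay constant.
The rule targets /ʁ/ (voiced uvular fricative), which sits before the trigger /m/ (bilabial).
Changing only its place to bilabial gives [β] — the voiced bilabial fricative.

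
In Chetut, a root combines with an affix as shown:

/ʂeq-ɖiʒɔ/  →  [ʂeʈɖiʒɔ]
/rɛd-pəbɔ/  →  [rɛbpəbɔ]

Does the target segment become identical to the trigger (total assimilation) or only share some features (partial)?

partial assimilation

Comparing underlying and surface forms, /q/ → [ʈ] is the alternation; the neighbouring /ɖ/ is constant.
/q/ is uvular while /ɖ/ is retroflex; the output [ʈ] is retroflex, matching the trigger — so the feature that spreads is place.
Manner and voice are unchanged, so the assimilation is partial, not total.
Checking the remaining alternation: /d/ → [b] before /p/ (alveolar → bilabial, matching bilabial) — only place changes, and always toward the following segment.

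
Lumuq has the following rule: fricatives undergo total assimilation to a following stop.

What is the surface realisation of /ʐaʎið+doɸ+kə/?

[ʐaʎiddokkə]

/ð/ is the segment targeted by the rule; it sits immediately before /d/, so it assimilates completely and surfaces as [d].
At the second juncture, /ɸ/ likewise becomes [k] adjacent to /k/.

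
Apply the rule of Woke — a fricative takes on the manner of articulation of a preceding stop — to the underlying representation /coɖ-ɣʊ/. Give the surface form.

[coɖgʊ]

/ɣ/ is a voiced velar fricative. The preceding trigger /ɖ/ is a stop, so /ɣ/ must become a stop as well.
A voiced velar stop is [g], so the surface segment is [g].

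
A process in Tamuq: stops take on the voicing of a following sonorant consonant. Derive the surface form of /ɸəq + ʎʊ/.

[ɸəɢʎʊ]

The rule targets /q/ (voiceless uvular stop), which sits before the trigger /ʎ/ (voiced).
Changing only its voicing to voiced gives [ɢ] — the voiced uvular stop.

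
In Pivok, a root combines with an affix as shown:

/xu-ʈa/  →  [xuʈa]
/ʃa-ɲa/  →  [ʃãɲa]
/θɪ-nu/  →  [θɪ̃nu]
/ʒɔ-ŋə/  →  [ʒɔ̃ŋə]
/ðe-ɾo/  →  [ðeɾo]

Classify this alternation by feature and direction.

The vowel /a/ surfaces as nasalised [ã] next to the following nasal /ɲ/ — it has acquired the [+nasal] feature of its neighbour.
Likewise in the remaining data: /ɪ/ → [ɪ̃] before /n/; /ɔ/ → [ɔ̃] before /ŋ/ — each time a vowel is nasalised next to a following nasal.
No change occurs in [xuʈa], [ðeɾo] because the vowel at the boundary is adjacent to an oral consonant, not a nasal (/u/ next to /ʈ/; /e/ next to /ɾ/).
Because the conditioning nasal is to the right of the vowel that changes, the process is regressive (anticipatory).

regressive nasality assimilation (vowel nasalisation)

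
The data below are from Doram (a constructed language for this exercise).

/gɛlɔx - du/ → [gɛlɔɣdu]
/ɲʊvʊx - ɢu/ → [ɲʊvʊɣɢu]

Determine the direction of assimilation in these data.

regressive

Underlying /x/ is realised as [ɣ] next to /d/; /d/ itself does not change.
/x/ is voiceless while /d/ is voiced; the output [ɣ] is voiced, matching the trigger — so the feature that spreads is voicing.
The other alternating form patterns the same way: /x/ → [ɣ] before /ɢ/ (voiceless → voiced, matching voiced) — only voicing changes, and always toward the following segment.
The trigger is the following segment, so the direction is regressive (anticipatory).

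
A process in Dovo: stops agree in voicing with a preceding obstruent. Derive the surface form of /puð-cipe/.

/c/ is a voiceless palatal stop. The preceding trigger /ð/ is voiced, so /c/ must become voiced as well.
The voiced palatal stop is [ɟ], so /c/ → [ɟ].

[puðɟipe]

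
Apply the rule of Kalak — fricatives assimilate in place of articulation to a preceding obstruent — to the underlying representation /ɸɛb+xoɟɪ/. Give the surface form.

The rule targets /x/ (voiceless velar fricative), which sits after the trigger /b/ (bilabial).
The voiceless bilabial fricative is [ɸ], so /x/ → [ɸ].

[ɸɛbɸoɟɪ]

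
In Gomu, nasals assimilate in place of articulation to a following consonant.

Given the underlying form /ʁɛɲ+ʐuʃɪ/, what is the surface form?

The rule targets /ɲ/ (voiced palatal nasal), which sits before the trigger /ʐ/ (retroflex).
The voiced retroflex nasal is [ɳ], so /ɲ/ → [ɳ].

[ʁɛɳʐuʃɪ]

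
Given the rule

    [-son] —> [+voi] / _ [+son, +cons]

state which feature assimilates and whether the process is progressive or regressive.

The target ([-son], obstruents) acquires [+voi] next to a sonorant consonant ([+son, +cons]) — it takes on the voicing of its neighbour, so the feature that spreads is voicing.
Since the environment is written after the underscore, the trigger follows the target; the direction is regressive.

regressive voicing assimilation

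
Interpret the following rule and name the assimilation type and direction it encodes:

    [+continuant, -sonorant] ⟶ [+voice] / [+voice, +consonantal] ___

progressive voicing assimilation

The structural change is [+voice], and the conditioning segment [+voice, +consonantal] (a voiced consonant) is itself voiced, so the target comes to share the voicing of its neighbour — voicing assimilation.
The conditioning segment sits to the left of the focus bar, meaning the trigger precedes the segment that changes — progressive assimilation.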